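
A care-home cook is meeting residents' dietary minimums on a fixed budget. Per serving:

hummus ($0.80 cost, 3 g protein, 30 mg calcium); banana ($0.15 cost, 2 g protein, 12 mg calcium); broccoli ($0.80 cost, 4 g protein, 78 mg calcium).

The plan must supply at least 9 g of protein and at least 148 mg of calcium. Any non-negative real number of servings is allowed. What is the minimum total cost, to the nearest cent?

For a min-cost LP with two ≥-constraints, a basic feasible solution has at most two positive variables.
hummus only: max(9/3, 148/30) = 4.933 servings → $3.95.
banana only: max(9/2, 148/12) = 12.33 servings → $1.85.
broccoli only: max(9/4, 148/78) = 2.25 servings → $1.80.
hummus + banana with both targets exact would need a negative amount; discard.
hummus + broccoli with both tight: 0.9649 servings and 1.526 servings → $1.99.
banana + broccoli with both tight: 1.019 servings and 1.741 servings → $1.55.
The minimum over all feasible corners is $1.55.

$1.55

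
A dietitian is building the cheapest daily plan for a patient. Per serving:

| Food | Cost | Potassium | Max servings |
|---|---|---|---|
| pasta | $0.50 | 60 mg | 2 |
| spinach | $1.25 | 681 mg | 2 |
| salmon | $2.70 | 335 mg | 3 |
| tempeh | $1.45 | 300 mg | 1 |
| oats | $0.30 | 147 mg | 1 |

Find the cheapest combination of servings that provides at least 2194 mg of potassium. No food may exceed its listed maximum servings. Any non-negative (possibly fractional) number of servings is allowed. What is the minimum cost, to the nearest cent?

$7.35

Cost per mg of potassium: spinach $0.0018, oats $0.0020, tempeh $0.0048, salmon $0.0081, pasta $0.0083.
Take 2 servings of spinach: +1362.0 mg potassium for $2.50 (total $2.50, still need 832.0 mg).
Take 1 serving of oats: +147.0 mg potassium for $0.30 (total $2.80, still need 685.0 mg).
Take 1 serving of tempeh: +300.0 mg potassium for $1.45 (total $4.25, still need 385.0 mg).
Take 1.149 servings of salmon: +385.0 mg potassium for $3.10 (total $7.35, still need 0.0 mg).
Filling from the cheapest source first is optimal under one linear minimum: $7.35.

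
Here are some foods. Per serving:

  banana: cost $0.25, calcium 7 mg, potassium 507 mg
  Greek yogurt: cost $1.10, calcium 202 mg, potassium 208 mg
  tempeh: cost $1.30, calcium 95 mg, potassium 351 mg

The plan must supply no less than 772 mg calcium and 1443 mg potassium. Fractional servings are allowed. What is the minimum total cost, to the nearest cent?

$4.48

With two linear requirements the optimum uses one or two foods; enumerate the corners.
banana only: max(772/7, 1443/507) = 110.3 servings → $27.57.
Greek yogurt only: max(772/202, 1443/208) = 6.938 servings → $7.63.
tempeh only: max(772/95, 1443/351) = 8.126 servings → $10.56.
banana + Greek yogurt with both tight: 1.297 servings and 3.777 servings → $4.48.
banana + tempeh: intersection lies outside the first quadrant.
Greek yogurt + tempeh with both tight: 2.618 servings and 2.56 servings → $6.21.
Cheapest feasible corner: $4.48.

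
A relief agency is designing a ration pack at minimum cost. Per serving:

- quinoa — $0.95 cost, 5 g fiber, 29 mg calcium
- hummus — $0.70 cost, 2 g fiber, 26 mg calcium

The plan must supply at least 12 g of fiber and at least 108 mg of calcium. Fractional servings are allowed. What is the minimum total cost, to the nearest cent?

$3.13

Check every corner: each single food scaled to meet both minima, and each pair solved so both constraints bind.
quinoa only: max(12/5, 108/29) = 3.724 servings → $3.54.
hummus only: max(12/2, 108/26) = 6 servings → $4.20.
quinoa + hummus with both tight: 1.333 servings and 2.667 servings → $3.13.
Cheapest feasible corner: $3.13.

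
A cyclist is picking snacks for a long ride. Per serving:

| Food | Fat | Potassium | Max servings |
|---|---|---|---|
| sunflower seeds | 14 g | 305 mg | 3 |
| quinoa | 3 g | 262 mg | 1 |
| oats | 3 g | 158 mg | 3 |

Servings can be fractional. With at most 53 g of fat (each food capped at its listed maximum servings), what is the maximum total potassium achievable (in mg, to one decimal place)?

1629.2 mg

Potassium per g fat: quinoa 87.33, oats 52.67, sunflower seeds 21.79.
Take 1 serving of quinoa: uses 3 g fat, +262.0 mg potassium (running total 262.0 mg).
Take 3 servings of oats: uses 9 g fat, +474.0 mg potassium (running total 736.0 mg).
Take 2.929 servings of sunflower seeds: uses 41 g fat, +893.2 mg potassium (running total 1629.2 mg).
Filling greedily by potassium-per-g fat is optimal for one linear limit, giving 1629.2 mg.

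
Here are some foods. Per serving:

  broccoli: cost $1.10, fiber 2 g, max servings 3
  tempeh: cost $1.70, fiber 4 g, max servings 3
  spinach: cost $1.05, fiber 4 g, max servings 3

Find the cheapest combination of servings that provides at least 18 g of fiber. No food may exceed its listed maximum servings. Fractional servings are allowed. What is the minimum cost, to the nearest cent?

Cost per g of fiber: spinach $0.2625, tempeh $0.4250, broccoli $0.5500.
Take 3 servings of spinach: +12.0 g fiber for $3.15 (total $3.15, still need 6.0 g).
Take 1.5 servings of tempeh: +6.0 g fiber for $2.55 (total $5.70, still need 0.0 g).
Filling from the cheapest source first is optimal under one linear minimum: $5.70.

$5.70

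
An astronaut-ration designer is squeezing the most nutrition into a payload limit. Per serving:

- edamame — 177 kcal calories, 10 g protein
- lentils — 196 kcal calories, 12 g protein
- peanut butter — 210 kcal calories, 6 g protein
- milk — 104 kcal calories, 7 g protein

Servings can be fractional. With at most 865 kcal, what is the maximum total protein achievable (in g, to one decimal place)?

Protein per kcal: milk 0.06731, lentils 0.06122, edamame 0.0565, peanut butter 0.02857.
With no serving limits, spend the whole calories allowance on milk: 865 kcal / 104 kcal × 7 g = 58.2 g.

58.2 g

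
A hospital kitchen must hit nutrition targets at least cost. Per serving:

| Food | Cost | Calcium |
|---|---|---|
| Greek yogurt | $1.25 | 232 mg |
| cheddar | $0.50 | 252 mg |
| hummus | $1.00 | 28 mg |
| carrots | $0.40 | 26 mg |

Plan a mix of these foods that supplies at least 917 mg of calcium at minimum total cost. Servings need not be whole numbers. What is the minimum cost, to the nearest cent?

$1.82

Cost per mg of calcium: cheddar $0.0020, Greek yogurt $0.0054, carrots $0.0154, hummus $0.0357.
With no serving limits, use only cheddar: 917 mg / 252 mg = 3.639 servings × $0.50 = $1.82.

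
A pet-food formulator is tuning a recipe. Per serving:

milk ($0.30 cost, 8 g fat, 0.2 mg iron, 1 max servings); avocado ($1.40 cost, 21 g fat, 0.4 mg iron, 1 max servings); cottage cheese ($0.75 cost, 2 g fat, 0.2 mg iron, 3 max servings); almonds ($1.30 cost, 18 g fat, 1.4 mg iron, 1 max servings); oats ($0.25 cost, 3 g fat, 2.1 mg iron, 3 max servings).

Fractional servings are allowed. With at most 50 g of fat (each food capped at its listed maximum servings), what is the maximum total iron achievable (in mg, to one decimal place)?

8.7 mg

Iron per g fat: oats 0.7, cottage cheese 0.1, almonds 0.07778, milk 0.025, avocado 0.01905.
Take 3 servings of oats: uses 9 g fat, +6.3 mg iron (running total 6.3 mg).
Take 3 servings of cottage cheese: uses 6 g fat, +0.6 mg iron (running total 6.9 mg).
Take 1 serving of almonds: uses 18 g fat, +1.4 mg iron (running total 8.3 mg).
Take 1 serving of milk: uses 8 g fat, +0.2 mg iron (running total 8.5 mg).
Take 0.4286 servings of avocado: uses 9 g fat, +0.2 mg iron (running total 8.7 mg).
Greedy by best ratio exhausts the fat allowance optimally: 8.7 mg.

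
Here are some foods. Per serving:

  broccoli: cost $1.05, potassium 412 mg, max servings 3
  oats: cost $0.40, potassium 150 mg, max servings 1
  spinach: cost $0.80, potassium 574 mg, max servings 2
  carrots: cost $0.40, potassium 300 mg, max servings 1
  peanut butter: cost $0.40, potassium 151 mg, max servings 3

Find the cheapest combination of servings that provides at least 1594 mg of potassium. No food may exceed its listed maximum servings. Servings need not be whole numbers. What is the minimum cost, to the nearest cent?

Cost per mg of potassium: carrots $0.0013, spinach $0.0014, broccoli $0.0025, peanut butter $0.0026, oats $0.0027.
Take 1 serving of carrots: +300.0 mg potassium for $0.40 (total $0.40, still need 1294.0 mg).
Take 2 servings of spinach: +1148.0 mg potassium for $1.60 (total $2.00, still need 146.0 mg).
Take 0.3544 servings of broccoli: +146.0 mg potassium for $0.37 (total $2.37, still need 0.0 mg).
Greedy by cheapest-per-mg is optimal for a single linear constraint, so the minimum cost is $2.37.

$2.37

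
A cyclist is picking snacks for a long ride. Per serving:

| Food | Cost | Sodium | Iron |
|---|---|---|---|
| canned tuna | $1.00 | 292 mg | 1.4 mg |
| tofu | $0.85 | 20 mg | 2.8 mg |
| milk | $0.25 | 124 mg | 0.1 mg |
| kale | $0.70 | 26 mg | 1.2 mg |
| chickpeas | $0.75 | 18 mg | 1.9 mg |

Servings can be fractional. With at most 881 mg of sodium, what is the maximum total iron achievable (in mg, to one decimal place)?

123.3 mg

Iron per mg sodium: tofu 0.14, chickpeas 0.1056, kale 0.04615, canned tuna 0.004795, milk 0.0008065.
With no serving limits, spend the whole sodium allowance on tofu: 881 mg / 20 mg × 2.8 mg = 123.3 mg.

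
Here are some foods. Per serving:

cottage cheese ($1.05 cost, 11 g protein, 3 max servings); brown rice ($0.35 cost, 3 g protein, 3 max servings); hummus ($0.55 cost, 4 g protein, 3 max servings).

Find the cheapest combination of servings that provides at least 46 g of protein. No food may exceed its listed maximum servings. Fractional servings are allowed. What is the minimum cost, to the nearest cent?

$4.75

Cost per g of protein: cottage cheese $0.0955, brown rice $0.1167, hummus $0.1375.
Take 3 servings of cottage cheese: +33.0 g protein for $3.15 (total $3.15, still need 13.0 g).
Take 3 servings of brown rice: +9.0 g protein for $1.05 (total $4.20, still need 4.0 g).
Take 1 serving of hummus: +4.0 g protein for $0.55 (total $4.75, still need 0.0 g).
Filling from the cheapest source first is optimal under one linear minimum: $4.75.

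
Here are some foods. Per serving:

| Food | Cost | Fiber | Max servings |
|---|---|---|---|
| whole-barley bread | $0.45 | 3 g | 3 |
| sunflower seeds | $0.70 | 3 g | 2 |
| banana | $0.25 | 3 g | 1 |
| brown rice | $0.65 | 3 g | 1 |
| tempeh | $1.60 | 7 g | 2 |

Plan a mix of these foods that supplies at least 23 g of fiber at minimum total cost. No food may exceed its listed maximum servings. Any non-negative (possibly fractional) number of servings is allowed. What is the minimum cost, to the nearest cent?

$4.08

Cost per g of fiber: banana $0.0833, whole-barley bread $0.1500, brown rice $0.2167, tempeh $0.2286, sunflower seeds $0.2333.
Take 1 serving of banana: +3.0 g fiber for $0.25 (total $0.25, still need 20.0 g).
Take 3 servings of whole-barley bread: +9.0 g fiber for $1.35 (total $1.60, still need 11.0 g).
Take 1 serving of brown rice: +3.0 g fiber for $0.65 (total $2.25, still need 8.0 g).
Take 1.143 servings of tempeh: +8.0 g fiber for $1.83 (total $4.08, still need 0.0 g).
Greedy by cheapest-per-g is optimal for a single linear constraint, so the minimum cost is $4.08.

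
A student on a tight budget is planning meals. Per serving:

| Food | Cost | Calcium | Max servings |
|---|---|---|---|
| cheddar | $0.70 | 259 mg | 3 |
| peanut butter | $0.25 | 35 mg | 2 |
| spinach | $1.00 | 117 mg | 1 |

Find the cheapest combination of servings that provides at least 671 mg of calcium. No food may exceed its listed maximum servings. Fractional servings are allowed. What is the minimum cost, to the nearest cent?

$1.81

Cost per mg of calcium: cheddar $0.0027, peanut butter $0.0071, spinach $0.0085.
Take 2.591 servings of cheddar: +671.0 mg calcium for $1.81 (total $1.81, still need 0.0 mg).
Filling from the cheapest source first is optimal under one linear minimum: $1.81.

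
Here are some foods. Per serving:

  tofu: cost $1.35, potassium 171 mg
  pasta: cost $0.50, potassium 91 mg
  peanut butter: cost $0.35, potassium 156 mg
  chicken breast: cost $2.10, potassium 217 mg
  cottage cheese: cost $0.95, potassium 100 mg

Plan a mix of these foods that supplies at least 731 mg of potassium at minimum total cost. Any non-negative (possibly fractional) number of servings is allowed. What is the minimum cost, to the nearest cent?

Cost per mg of potassium: peanut butter $0.0022, pasta $0.0055, tofu $0.0079, cottage cheese $0.0095, chicken breast $0.0097.
With no serving limits, use only peanut butter: 731 mg / 156 mg = 4.686 servings × $0.35 = $1.64.

$1.64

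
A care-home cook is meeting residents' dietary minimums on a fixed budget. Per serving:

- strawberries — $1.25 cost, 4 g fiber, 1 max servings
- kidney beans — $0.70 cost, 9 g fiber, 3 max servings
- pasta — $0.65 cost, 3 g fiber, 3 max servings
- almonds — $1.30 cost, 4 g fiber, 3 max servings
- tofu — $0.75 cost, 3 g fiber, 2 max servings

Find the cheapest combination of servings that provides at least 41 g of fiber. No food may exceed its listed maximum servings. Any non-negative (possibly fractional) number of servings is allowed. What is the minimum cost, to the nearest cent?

Cost per g of fiber: kidney beans $0.0778, pasta $0.2167, tofu $0.2500, strawberries $0.3125, almonds $0.3250.
Take 3 servings of kidney beans: +27.0 g fiber for $2.10 (total $2.10, still need 14.0 g).
Take 3 servings of pasta: +9.0 g fiber for $1.95 (total $4.05, still need 5.0 g).
Take 1.667 servings of tofu: +5.0 g fiber for $1.25 (total $5.30, still need 0.0 g).
Filling from the cheapest source first is optimal under one linear minimum: $5.30.

$5.30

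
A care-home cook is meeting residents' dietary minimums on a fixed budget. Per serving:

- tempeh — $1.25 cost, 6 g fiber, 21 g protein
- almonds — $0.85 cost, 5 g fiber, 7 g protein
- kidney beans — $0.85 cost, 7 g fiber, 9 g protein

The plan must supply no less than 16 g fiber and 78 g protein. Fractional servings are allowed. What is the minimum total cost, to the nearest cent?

$4.64

For a min-cost LP with two ≥-constraints, a basic feasible solution has at most two positive variables.
tempeh only: max(16/6, 78/21) = 3.714 servings → $4.64.
almonds only: max(16/5, 78/7) = 11.14 servings → $9.47.
kidney beans only: max(16/7, 78/9) = 8.667 servings → $7.37.
tempeh + almonds: intersection lies outside the first quadrant.
tempeh + kidney beans with both targets exact would need a negative amount; discard.
almonds + kidney beans with both targets exact would need a negative amount; discard.
The minimum over all feasible corners is $4.64.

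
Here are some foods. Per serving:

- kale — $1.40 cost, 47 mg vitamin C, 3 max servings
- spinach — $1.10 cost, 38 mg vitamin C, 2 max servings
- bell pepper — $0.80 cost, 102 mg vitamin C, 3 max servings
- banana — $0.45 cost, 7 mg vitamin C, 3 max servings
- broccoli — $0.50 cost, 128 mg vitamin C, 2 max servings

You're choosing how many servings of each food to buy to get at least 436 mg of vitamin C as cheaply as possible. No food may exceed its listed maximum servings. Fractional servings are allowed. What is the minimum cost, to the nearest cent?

Cost per mg of vitamin C: broccoli $0.0039, bell pepper $0.0078, spinach $0.0289, kale $0.0298, banana $0.0643.
Take 2 servings of broccoli: +256.0 mg vitamin C for $1.00 (total $1.00, still need 180.0 mg).
Take 1.765 servings of bell pepper: +180.0 mg vitamin C for $1.41 (total $2.41, still need 0.0 mg).
Greedy by cheapest-per-mg is optimal for a single linear constraint, so the minimum cost is $2.41.

$2.41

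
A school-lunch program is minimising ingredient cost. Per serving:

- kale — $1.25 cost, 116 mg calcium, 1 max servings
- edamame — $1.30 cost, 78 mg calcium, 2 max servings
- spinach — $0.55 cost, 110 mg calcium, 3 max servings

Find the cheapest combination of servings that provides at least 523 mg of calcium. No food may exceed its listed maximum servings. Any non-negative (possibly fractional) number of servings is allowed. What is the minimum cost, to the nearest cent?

Cost per mg of calcium: spinach $0.0050, kale $0.0108, edamame $0.0167.
Take 3 servings of spinach: +330.0 mg calcium for $1.65 (total $1.65, still need 193.0 mg).
Take 1 serving of kale: +116.0 mg calcium for $1.25 (total $2.90, still need 77.0 mg).
Take 0.9872 servings of edamame: +77.0 mg calcium for $1.28 (total $4.18, still need 0.0 mg).
Filling from the cheapest source first is optimal under one linear minimum: $4.18.

$4.18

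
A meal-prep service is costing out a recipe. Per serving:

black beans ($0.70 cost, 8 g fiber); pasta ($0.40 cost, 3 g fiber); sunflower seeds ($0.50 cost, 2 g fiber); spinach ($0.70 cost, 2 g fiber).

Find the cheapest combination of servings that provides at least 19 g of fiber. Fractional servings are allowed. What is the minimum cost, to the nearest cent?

Cost per g of fiber: black beans $0.0875, pasta $0.1333, sunflower seeds $0.2500, spinach $0.3500.
With no serving limits, use only black beans: 19 g / 8 g = 2.375 servings × $0.70 = $1.66.

$1.66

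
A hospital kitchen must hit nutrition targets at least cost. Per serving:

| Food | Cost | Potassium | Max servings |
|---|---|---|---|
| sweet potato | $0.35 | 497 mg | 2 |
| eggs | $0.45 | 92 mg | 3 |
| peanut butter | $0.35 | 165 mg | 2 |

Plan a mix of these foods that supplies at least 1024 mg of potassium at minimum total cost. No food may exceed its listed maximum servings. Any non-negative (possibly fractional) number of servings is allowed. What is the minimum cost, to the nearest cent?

$0.76

Cost per mg of potassium: sweet potato $0.0007, peanut butter $0.0021, eggs $0.0049.
Take 2 servings of sweet potato: +994.0 mg potassium for $0.70 (total $0.70, still need 30.0 mg).
Take 0.1818 servings of peanut butter: +30.0 mg potassium for $0.06 (total $0.76, still need 0.0 mg).
Filling from the cheapest source first is optimal under one linear minimum: $0.76.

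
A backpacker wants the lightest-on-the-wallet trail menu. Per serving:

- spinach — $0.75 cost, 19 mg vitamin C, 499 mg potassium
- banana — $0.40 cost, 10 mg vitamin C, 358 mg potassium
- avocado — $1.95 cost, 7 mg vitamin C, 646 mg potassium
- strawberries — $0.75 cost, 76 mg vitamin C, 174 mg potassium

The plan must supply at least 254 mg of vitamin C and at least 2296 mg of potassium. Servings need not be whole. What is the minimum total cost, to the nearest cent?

For a min-cost LP with two ≥-constraints, a basic feasible solution has at most two positive variables.
spinach only: max(254/19, 2296/499) = 13.37 servings → $10.03.
banana only: max(254/10, 2296/358) = 25.4 servings → $10.16.
avocado only: max(254/7, 2296/646) = 36.29 servings → $70.76.
strawberries only: max(254/76, 2296/174) = 13.2 servings → $9.90.
spinach + banana: intersection lies outside the first quadrant.
spinach + avocado with both targets exact would need a negative amount; discard.
spinach + strawberries with both tight: 3.764 servings and 2.401 servings → $4.62.
banana + avocado: the both-tight solution has a negative serving — not a feasible corner.
banana + strawberries with both tight: 5.116 servings and 2.669 servings → $4.05.
avocado + strawberries with both tight: 2.722 servings and 3.091 servings → $7.63.
Cheapest feasible corner: $4.05.

$4.05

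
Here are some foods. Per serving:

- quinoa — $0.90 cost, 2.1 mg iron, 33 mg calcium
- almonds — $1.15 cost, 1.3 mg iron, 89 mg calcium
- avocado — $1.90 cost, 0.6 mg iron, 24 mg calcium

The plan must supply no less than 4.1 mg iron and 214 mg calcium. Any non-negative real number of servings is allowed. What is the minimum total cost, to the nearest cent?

$3.05

For a min-cost LP with two ≥-constraints, a basic feasible solution has at most two positive variables.
quinoa only: max(4.1/2.1, 214/33) = 6.485 servings → $5.84.
almonds only: max(4.1/1.3, 214/89) = 3.154 servings → $3.63.
avocado only: max(4.1/0.6, 214/24) = 8.917 servings → $16.94.
quinoa + almonds with both tight: 0.6021 servings and 2.181 servings → $3.05.
quinoa + avocado with both targets exact would need a negative amount; discard.
almonds + avocado with both tight: 1.351 servings and 3.905 servings → $8.97.
So the least-cost plan costs $3.05.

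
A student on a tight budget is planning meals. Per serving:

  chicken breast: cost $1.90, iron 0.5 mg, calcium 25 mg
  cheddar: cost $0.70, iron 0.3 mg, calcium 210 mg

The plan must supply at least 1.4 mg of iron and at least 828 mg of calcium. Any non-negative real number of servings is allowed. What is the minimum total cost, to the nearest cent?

With two linear requirements the optimum uses one or two foods; enumerate the corners.
chicken breast only: max(1.4/0.5, 828/25) = 33.12 servings → $62.93.
cheddar only: max(1.4/0.3, 828/210) = 4.667 servings → $3.27.
chicken breast + cheddar with both tight: 0.4677 servings and 3.887 servings → $3.61.
So the least-cost plan costs $3.27.

$3.27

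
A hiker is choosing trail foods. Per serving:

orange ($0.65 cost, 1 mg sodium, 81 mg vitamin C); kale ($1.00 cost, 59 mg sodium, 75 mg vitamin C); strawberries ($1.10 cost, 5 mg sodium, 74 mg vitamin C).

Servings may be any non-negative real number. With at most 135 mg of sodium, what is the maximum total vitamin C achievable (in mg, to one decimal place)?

10935.0 mg

Vitamin C per mg sodium: orange 81, strawberries 14.8, kale 1.271.
With no serving limits, spend the whole sodium allowance on orange: 135 mg / 1 mg × 81 mg = 10935.0 mg.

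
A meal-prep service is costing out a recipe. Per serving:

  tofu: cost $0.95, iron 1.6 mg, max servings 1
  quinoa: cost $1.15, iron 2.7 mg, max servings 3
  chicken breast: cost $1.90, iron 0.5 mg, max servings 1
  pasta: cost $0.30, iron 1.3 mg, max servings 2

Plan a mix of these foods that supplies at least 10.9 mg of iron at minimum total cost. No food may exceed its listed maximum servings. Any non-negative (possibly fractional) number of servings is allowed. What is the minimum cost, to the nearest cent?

Cost per mg of iron: pasta $0.2308, quinoa $0.4259, tofu $0.5938, chicken breast $3.8000.
Take 2 servings of pasta: +2.6 mg iron for $0.60 (total $0.60, still need 8.3 mg).
Take 3 servings of quinoa: +8.1 mg iron for $3.45 (total $4.05, still need 0.2 mg).
Take 0.125 servings of tofu: +0.2 mg iron for $0.12 (total $4.17, still need 0.0 mg).
Filling from the cheapest source first is optimal under one linear minimum: $4.17.

$4.17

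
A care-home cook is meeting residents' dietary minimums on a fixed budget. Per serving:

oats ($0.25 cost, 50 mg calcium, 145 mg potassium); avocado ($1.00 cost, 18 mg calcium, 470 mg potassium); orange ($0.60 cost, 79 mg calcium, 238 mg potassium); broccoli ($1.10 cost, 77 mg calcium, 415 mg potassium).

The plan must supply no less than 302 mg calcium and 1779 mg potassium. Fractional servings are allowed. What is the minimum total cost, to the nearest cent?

This is a tiny linear program; its minimum lies at a vertex of the feasible set. List the vertices and price them.
oats only: max(302/50, 1779/145) = 12.27 servings → $3.07.
avocado only: max(302/18, 1779/470) = 16.78 servings → $16.78.
orange only: max(302/79, 1779/238) = 7.475 servings → $4.48.
broccoli only: max(302/77, 1779/415) = 4.287 servings → $4.72.
oats + avocado with both tight: 5.262 servings and 2.162 servings → $3.48.
oats + orange: the both-tight solution has a negative serving — not a feasible corner.
oats + broccoli with both targets exact would need a negative amount; discard.
avocado + orange with both tight: 2.091 servings and 3.346 servings → $4.10.
avocado + broccoli with both tight: 0.4057 servings and 3.827 servings → $4.62.
orange + broccoli: the both-tight solution has a negative serving — not a feasible corner.
Cheapest feasible corner: $3.07.

$3.07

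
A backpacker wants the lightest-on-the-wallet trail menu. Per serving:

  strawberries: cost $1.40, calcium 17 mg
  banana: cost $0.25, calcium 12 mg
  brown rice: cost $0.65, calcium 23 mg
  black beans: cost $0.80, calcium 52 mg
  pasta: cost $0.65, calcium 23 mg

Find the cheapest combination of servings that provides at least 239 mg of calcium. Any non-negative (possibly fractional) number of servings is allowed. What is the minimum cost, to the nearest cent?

$3.68

Cost per mg of calcium: black beans $0.0154, banana $0.0208, brown rice $0.0283, pasta $0.0283, strawberries $0.0824.
With no serving limits, use only black beans: 239 mg / 52 mg = 4.596 servings × $0.80 = $3.68.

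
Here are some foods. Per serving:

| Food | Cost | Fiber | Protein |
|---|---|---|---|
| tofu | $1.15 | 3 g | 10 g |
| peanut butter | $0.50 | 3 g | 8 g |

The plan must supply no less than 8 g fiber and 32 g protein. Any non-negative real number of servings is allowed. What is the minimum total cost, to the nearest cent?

For a min-cost LP with two ≥-constraints, a basic feasible solution has at most two positive variables.
tofu only: max(8/3, 32/10) = 3.2 servings → $3.68.
peanut butter only: max(8/3, 32/8) = 4 servings → $2.00.
tofu + peanut butter: intersection lies outside the first quadrant.
The minimum over all feasible corners is $2.00.

$2.00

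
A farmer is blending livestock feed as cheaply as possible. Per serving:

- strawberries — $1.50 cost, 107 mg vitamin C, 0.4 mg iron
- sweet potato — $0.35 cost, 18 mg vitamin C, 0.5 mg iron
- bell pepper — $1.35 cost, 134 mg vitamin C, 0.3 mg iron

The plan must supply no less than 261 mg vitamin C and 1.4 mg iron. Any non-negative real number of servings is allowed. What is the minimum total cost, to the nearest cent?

$2.93

Check every corner: each single food scaled to meet both minima, and each pair solved so both constraints bind.
strawberries only: max(261/107, 1.4/0.4) = 3.5 servings → $5.25.
sweet potato only: max(261/18, 1.4/0.5) = 14.5 servings → $5.08.
bell pepper only: max(261/134, 1.4/0.3) = 4.667 servings → $6.30.
strawberries + sweet potato with both tight: 2.274 servings and 0.9806 servings → $3.75.
strawberries + bell pepper: intersection lies outside the first quadrant.
sweet potato + bell pepper with both tight: 1.774 servings and 1.709 servings → $2.93.
So the least-cost plan costs $2.93.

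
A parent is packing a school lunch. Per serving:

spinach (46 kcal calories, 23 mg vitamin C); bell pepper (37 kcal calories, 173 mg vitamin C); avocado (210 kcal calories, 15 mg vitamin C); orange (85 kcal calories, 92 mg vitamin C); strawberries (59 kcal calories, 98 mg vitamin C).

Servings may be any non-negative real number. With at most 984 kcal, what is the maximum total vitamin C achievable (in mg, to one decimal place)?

Vitamin C per kcal: bell pepper 4.676, strawberries 1.661, orange 1.082, spinach 0.5, avocado 0.07143.
With no serving limits, spend the whole calories allowance on bell pepper: 984 kcal / 37 kcal × 173 mg = 4600.9 mg.

4600.9 mg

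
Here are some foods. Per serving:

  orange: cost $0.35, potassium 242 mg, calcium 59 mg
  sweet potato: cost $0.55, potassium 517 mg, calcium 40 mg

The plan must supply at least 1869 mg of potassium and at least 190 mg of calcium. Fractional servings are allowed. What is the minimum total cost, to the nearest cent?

$2.09

The cheapest plan sits at a corner of the feasible region — with two constraints it uses at most two foods.
orange only: max(1869/242, 190/59) = 7.723 servings → $2.70.
sweet potato only: max(1869/517, 190/40) = 4.75 servings → $2.61.
orange + sweet potato with both tight: 1.127 servings and 3.087 servings → $2.09.
The minimum over all feasible corners is $2.09.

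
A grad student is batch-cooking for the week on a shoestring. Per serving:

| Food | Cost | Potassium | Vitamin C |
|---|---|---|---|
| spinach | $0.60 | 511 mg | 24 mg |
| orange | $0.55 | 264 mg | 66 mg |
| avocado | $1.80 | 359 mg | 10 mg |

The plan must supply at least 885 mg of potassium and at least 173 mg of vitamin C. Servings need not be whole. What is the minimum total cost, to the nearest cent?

$1.63

Two binding constraints pin down two serving amounts, so the optimal mix uses at most two foods. The candidates are each food alone (scaled to the tighter of potassium/vitamin C) and each pair with both constraints tight.
spinach only: max(885/511, 173/24) = 7.208 servings → $4.33.
orange only: max(885/264, 173/66) = 3.352 servings → $1.84.
avocado only: max(885/359, 173/10) = 17.3 servings → $31.14.
spinach + orange with both tight: 0.4651 servings and 2.452 servings → $1.63.
spinach + avocado with both targets exact would need a negative amount; discard.
orange + avocado with both tight: 2.53 servings and 0.605 servings → $2.48.
The minimum over all feasible corners is $1.63.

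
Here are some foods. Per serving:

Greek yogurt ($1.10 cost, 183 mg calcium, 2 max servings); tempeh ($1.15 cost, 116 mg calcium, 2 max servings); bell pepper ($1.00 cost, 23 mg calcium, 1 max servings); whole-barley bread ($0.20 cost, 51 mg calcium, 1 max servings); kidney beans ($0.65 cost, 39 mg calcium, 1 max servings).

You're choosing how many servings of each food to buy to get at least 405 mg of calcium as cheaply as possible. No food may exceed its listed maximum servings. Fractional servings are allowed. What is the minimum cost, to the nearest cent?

Cost per mg of calcium: whole-barley bread $0.0039, Greek yogurt $0.0060, tempeh $0.0099, kidney beans $0.0167, bell pepper $0.0435.
Take 1 serving of whole-barley bread: +51.0 mg calcium for $0.20 (total $0.20, still need 354.0 mg).
Take 1.934 servings of Greek yogurt: +354.0 mg calcium for $2.13 (total $2.33, still need 0.0 mg).
Filling from the cheapest source first is optimal under one linear minimum: $2.33.

$2.33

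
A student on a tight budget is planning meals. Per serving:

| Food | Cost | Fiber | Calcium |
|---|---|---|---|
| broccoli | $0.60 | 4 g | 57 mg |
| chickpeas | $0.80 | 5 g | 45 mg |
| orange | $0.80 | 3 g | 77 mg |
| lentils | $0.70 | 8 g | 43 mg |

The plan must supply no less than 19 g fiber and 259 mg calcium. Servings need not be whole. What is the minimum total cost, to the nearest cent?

At the optimum either one food covers both requirements or two foods hit both targets exactly; no other combination can be cheaper.
broccoli only: max(19/4, 259/57) = 4.75 servings → $2.85.
chickpeas only: max(19/5, 259/45) = 5.756 servings → $4.60.
orange only: max(19/3, 259/77) = 6.333 servings → $5.07.
lentils only: max(19/8, 259/43) = 6.023 servings → $4.22.
broccoli + chickpeas with both tight: 4.19 servings and 0.4476 servings → $2.87.
broccoli + orange: intersection lies outside the first quadrant.
broccoli + lentils with both tight: 4.419 servings and 0.1655 servings → $2.77.
chickpeas + orange with both tight: 2.744 servings and 1.76 servings → $3.60.
chickpeas + lentils: intersection lies outside the first quadrant.
orange + lentils with both tight: 2.577 servings and 1.409 servings → $3.05.
Cheapest feasible corner: $2.77.

$2.77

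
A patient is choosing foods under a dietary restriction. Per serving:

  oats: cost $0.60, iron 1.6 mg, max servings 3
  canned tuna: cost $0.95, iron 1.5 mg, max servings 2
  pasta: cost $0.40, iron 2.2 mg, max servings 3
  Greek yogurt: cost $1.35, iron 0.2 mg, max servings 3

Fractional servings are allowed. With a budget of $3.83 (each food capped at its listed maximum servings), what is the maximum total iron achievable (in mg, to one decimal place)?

Iron per dollar: pasta 5.5, oats 2.667, canned tuna 1.579, Greek yogurt 0.1481.
Take 3 servings of pasta: spends $1.20, +6.6 mg iron (running total 6.6 mg).
Take 3 servings of oats: spends $1.80, +4.8 mg iron (running total 11.4 mg).
Take 0.8737 servings of canned tuna: spends $0.83, +1.3 mg iron (running total 12.7 mg).
Filling greedily by iron-per-dollar is optimal for one linear limit, giving 12.7 mg.

12.7 mg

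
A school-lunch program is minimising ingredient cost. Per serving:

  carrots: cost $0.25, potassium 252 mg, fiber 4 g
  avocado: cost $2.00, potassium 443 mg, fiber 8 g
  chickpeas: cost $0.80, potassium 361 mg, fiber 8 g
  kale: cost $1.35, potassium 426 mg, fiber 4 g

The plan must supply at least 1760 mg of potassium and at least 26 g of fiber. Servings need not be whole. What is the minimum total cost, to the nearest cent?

The cheapest plan sits at a corner of the feasible region — with two constraints it uses at most two foods.
carrots only: max(1760/252, 26/4) = 6.984 servings → $1.75.
avocado only: max(1760/443, 26/8) = 3.973 servings → $7.95.
chickpeas only: max(1760/361, 26/8) = 4.875 servings → $3.90.
kale only: max(1760/426, 26/4) = 6.5 servings → $8.78.
carrots + avocado: the both-tight solution has a negative serving — not a feasible corner.
carrots + chickpeas: intersection lies outside the first quadrant.
carrots + kale with both tight: 5.799 servings and 0.7011 servings → $2.40.
avocado + chickpeas: the both-tight solution has a negative serving — not a feasible corner.
avocado + kale with both tight: 2.467 servings and 1.566 servings → $7.05.
chickpeas + kale with both tight: 2.055 servings and 2.39 servings → $4.87.
So the least-cost plan costs $1.75.

$1.75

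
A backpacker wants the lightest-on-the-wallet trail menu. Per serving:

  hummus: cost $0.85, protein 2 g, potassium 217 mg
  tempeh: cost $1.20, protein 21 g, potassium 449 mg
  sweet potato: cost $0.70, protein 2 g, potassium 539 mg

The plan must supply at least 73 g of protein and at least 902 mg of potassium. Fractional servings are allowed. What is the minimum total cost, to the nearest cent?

$4.17

Check every corner: each single food scaled to meet both minima, and each pair solved so both constraints bind.
hummus only: max(73/2, 902/217) = 36.5 servings → $31.02.
tempeh only: max(73/21, 902/449) = 3.476 servings → $4.17.
sweet potato only: max(73/2, 902/539) = 36.5 servings → $25.55.
hummus + tempeh: intersection lies outside the first quadrant.
hummus + sweet potato: intersection lies outside the first quadrant.
tempeh + sweet potato: intersection lies outside the first quadrant.
So the least-cost plan costs $4.17.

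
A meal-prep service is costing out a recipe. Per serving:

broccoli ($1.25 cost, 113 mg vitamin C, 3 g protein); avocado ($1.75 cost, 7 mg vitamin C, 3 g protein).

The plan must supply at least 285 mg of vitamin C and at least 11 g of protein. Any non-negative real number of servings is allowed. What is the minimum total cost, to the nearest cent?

Two binding constraints pin down two serving amounts, so the optimal mix uses at most two foods. The candidates are each food alone (scaled to the tighter of vitamin C/protein) and each pair with both constraints tight.
broccoli only: max(285/113, 11/3) = 3.667 servings → $4.58.
avocado only: max(285/7, 11/3) = 40.71 servings → $71.25.
broccoli + avocado with both tight: 2.447 servings and 1.22 servings → $5.19.
Cheapest feasible corner: $4.58.

$4.58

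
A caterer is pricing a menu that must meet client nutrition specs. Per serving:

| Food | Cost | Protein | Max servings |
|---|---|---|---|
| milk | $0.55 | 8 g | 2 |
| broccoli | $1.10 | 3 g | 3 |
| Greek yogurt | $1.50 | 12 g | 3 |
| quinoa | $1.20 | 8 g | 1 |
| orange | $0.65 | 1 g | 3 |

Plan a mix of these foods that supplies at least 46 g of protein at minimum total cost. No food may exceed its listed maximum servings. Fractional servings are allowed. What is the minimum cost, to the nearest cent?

Cost per g of protein: milk $0.0688, Greek yogurt $0.1250, quinoa $0.1500, broccoli $0.3667, orange $0.6500.
Take 2 servings of milk: +16.0 g protein for $1.10 (total $1.10, still need 30.0 g).
Take 2.5 servings of Greek yogurt: +30.0 g protein for $3.75 (total $4.85, still need 0.0 g).
Greedy by cheapest-per-g is optimal for a single linear constraint, so the minimum cost is $4.85.

$4.85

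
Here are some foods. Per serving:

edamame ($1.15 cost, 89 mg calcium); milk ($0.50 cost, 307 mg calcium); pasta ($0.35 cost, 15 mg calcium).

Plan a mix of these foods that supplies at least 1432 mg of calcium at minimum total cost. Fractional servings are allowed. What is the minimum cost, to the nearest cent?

$2.33

Cost per mg of calcium: milk $0.0016, edamame $0.0129, pasta $0.0233.
With no serving limits, use only milk: 1432 mg / 307 mg = 4.664 servings × $0.50 = $2.33.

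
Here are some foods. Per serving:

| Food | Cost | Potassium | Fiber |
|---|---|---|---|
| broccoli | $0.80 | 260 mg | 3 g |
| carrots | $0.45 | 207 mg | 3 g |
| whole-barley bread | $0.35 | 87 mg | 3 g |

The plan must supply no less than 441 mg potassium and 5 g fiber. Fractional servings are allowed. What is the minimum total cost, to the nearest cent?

Two binding constraints pin down two serving amounts, so the optimal mix uses at most two foods. The candidates are each food alone (scaled to the tighter of potassium/fiber) and each pair with both constraints tight.
broccoli only: max(441/260, 5/3) = 1.696 servings → $1.36.
carrots only: max(441/207, 5/3) = 2.13 servings → $0.96.
whole-barley bread only: max(441/87, 5/3) = 5.069 servings → $1.77.
broccoli + carrots: the both-tight solution has a negative serving — not a feasible corner.
broccoli + whole-barley bread: intersection lies outside the first quadrant.
carrots + whole-barley bread: the both-tight solution has a negative serving — not a feasible corner.
Cheapest feasible corner: $0.96.

$0.96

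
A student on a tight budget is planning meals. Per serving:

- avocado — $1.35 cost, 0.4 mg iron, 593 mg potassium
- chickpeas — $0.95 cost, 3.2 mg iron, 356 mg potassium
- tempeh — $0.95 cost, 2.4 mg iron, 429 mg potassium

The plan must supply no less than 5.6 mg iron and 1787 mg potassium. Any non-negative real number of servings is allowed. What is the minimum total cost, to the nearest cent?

This is a tiny linear program; its minimum lies at a vertex of the feasible set. List the vertices and price them.
avocado only: max(5.6/0.4, 1787/593) = 14 servings → $18.90.
chickpeas only: max(5.6/3.2, 1787/356) = 5.02 servings → $4.77.
tempeh only: max(5.6/2.4, 1787/429) = 4.166 servings → $3.96.
avocado + chickpeas with both tight: 2.122 servings and 1.485 servings → $4.28.
avocado + tempeh with both tight: 1.507 servings and 2.082 servings → $4.01.
chickpeas + tempeh: the both-tight solution has a negative serving — not a feasible corner.
So the least-cost plan costs $3.96.

$3.96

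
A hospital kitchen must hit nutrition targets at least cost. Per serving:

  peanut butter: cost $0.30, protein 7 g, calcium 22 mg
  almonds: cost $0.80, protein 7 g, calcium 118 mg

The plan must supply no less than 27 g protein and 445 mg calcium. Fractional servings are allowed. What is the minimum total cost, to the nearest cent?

$3.03

Two binding constraints pin down two serving amounts, so the optimal mix uses at most two foods. The candidates are each food alone (scaled to the tighter of protein/calcium) and each pair with both constraints tight.
peanut butter only: max(27/7, 445/22) = 20.23 servings → $6.07.
almonds only: max(27/7, 445/118) = 3.857 servings → $3.09.
peanut butter + almonds with both tight: 0.1057 servings and 3.751 servings → $3.03.
So the least-cost plan costs $3.03.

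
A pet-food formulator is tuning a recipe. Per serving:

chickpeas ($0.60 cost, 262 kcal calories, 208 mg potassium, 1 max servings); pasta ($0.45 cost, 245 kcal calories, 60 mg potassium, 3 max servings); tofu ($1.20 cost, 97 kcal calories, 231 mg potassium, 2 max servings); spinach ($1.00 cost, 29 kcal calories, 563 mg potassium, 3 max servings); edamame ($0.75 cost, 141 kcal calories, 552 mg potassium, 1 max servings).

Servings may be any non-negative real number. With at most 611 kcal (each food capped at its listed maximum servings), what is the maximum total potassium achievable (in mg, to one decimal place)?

Potassium per kcal: spinach 19.41, edamame 3.915, tofu 2.381, chickpeas 0.7939, pasta 0.2449.
Take 3 servings of spinach: uses 87 kcal, +1689.0 mg potassium (running total 1689.0 mg).
Take 1 serving of edamame: uses 141 kcal, +552.0 mg potassium (running total 2241.0 mg).
Take 2 servings of tofu: uses 194 kcal, +462.0 mg potassium (running total 2703.0 mg).
Take 0.7214 servings of chickpeas: uses 189 kcal, +150.0 mg potassium (running total 2853.0 mg).
Filling greedily by potassium-per-kcal is optimal for one linear limit, giving 2853.0 mg.

2853.0 mg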